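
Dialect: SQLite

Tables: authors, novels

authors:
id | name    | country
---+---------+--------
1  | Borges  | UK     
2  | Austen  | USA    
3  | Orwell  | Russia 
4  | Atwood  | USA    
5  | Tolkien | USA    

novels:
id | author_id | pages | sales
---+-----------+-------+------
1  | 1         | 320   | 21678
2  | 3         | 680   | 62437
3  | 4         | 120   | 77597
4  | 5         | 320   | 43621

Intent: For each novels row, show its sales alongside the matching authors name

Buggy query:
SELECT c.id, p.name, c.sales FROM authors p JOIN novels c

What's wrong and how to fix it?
Bug: Missing join condition: each novels row is matched to all authors rows instead of just its own

Fix: Specify the join condition linking the foreign key to the parent id

Corrected query:
SELECT c.id, p.name, c.sales FROM authors p JOIN novels c ON c.author_id = p.id

Result:
id | name    | sales
---+---------+------
1  | Borges  | 21678
2  | Orwell  | 62437
3  | Atwood  | 77597
4  | Tolkien | 43621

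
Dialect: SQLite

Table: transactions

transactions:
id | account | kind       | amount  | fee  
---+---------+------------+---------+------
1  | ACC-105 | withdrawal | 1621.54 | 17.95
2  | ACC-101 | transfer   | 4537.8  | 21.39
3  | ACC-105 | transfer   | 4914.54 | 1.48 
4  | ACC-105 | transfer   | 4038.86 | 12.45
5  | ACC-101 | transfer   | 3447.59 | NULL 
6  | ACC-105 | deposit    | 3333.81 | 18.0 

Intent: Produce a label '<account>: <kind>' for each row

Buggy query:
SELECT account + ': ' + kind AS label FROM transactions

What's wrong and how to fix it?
Bug: SQLite uses || for string concatenation; + coerces text to numbers (yielding 0)

Fix: Replace + with || to concatenate text

Corrected query:
SELECT account || ': ' || kind AS label FROM transactions

Result:
label              
-------------------
ACC-105: withdrawal
ACC-101: transfer  
ACC-105: transfer  
ACC-105: transfer  
ACC-101: transfer  
ACC-105: deposit   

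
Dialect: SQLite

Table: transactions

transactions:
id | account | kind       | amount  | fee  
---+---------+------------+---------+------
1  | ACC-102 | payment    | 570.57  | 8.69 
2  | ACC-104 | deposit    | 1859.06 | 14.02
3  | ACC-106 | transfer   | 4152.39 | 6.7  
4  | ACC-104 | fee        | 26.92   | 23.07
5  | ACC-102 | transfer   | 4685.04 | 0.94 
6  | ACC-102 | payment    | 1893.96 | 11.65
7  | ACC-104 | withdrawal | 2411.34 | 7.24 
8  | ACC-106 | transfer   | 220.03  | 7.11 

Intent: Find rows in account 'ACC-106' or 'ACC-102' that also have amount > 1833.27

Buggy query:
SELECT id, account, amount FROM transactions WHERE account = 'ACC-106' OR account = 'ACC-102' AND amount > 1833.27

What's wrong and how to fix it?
Bug: AND binds tighter than OR, so this parses as account = 'ACC-106' OR (account = 'ACC-102' AND amount > 1833.27)

Fix: Group the OR with parentheses (or use IN), then AND the threshold

Corrected query:
SELECT id, account, amount FROM transactions WHERE (account = 'ACC-106' OR account = 'ACC-102') AND amount > 1833.27

Result:
id | account | amount 
---+---------+--------
3  | ACC-106 | 4152.39
5  | ACC-102 | 4685.04
6  | ACC-102 | 1893.96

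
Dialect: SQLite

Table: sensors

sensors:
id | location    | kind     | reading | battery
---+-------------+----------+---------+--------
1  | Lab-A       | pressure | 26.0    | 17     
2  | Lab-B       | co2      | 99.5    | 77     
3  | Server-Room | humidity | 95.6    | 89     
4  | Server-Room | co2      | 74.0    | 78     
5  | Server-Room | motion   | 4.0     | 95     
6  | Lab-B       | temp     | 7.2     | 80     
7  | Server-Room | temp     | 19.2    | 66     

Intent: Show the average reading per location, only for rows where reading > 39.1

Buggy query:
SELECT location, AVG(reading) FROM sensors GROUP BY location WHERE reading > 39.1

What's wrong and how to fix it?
Bug: Row-level WHERE must come before GROUP BY in the clause order

Fix: Place WHERE between FROM and GROUP BY

Corrected query:
SELECT location, AVG(reading) FROM sensors WHERE reading > 39.1 GROUP BY location

Result:
location    | AVG(reading)
------------+-------------
Lab-B       | 99.5        
Server-Room | 84.8        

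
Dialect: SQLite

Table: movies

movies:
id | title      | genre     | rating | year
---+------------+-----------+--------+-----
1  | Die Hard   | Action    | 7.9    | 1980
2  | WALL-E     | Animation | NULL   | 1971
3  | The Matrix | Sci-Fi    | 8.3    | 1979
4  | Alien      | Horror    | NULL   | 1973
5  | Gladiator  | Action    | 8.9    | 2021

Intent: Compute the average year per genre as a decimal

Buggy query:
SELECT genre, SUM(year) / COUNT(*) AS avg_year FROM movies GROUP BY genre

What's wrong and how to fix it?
Bug: SUM(year) and COUNT(*) are both integers; the division truncates the fractional part

Fix: Cast one side to REAL so the division keeps the fractional part

Corrected query:
SELECT genre, SUM(year) * 1.0 / COUNT(*) AS avg_year FROM movies GROUP BY genre

Result:
genre     | avg_year
----------+---------
Action    | 2000.5  
Animation | 1971    
Horror    | 1973    
Sci-Fi    | 1979    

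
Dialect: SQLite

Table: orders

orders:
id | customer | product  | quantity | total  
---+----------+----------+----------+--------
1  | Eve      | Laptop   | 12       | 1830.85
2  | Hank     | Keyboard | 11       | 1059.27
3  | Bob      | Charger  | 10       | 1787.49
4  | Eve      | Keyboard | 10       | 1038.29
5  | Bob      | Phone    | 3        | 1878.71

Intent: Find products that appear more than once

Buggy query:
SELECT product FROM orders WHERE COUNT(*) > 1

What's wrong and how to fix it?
Bug: COUNT(*) is an aggregate and cannot be used in WHERE

Fix: GROUP BY product, then filter groups with HAVING COUNT(*) > 1

Corrected query:
SELECT product FROM orders GROUP BY product HAVING COUNT(*) > 1

Result:
product 
--------
Keyboard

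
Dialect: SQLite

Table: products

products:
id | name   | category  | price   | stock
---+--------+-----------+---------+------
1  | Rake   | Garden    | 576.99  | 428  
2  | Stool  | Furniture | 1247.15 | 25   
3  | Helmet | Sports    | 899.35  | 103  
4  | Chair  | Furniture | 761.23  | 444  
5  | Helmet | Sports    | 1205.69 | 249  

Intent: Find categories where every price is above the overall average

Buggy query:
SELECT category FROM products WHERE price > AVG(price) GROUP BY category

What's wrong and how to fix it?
Bug: AVG() is an aggregate; it can't sit directly in WHERE

Fix: Compute the overall average in a scalar subquery and compare each group's MIN against it in HAVING

Corrected query:
SELECT category FROM products GROUP BY category HAVING MIN(price) > (SELECT AVG(price) FROM products)

Result:
(no rows)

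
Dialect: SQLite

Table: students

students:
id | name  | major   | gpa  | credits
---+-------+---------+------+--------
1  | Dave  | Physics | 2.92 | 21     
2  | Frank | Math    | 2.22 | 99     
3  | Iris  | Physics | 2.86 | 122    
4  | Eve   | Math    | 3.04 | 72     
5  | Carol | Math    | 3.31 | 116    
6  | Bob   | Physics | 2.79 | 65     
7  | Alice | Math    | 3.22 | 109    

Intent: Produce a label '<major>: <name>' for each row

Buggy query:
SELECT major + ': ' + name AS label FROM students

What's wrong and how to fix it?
Bug: SQLite uses || for string concatenation; + coerces text to numbers (yielding 0)

Fix: Use the || operator for string concatenation

Corrected query:
SELECT major || ': ' || name AS label FROM students

Result:
label        
-------------
Physics: Dave
Math: Frank  
Physics: Iris
Math: Eve    
Math: Carol  
Physics: Bob 
Math: Alice  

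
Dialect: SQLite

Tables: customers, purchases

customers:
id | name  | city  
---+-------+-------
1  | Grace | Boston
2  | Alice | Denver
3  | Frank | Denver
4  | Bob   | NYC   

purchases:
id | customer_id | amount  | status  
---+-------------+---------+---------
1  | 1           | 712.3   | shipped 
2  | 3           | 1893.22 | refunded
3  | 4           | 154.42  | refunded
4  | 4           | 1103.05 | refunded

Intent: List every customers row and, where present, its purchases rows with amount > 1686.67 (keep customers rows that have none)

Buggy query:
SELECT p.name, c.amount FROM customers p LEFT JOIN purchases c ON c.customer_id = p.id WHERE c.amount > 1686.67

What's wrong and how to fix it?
Bug: Filtering c.amount in WHERE discards the NULL rows produced by LEFT JOIN, turning it into an inner join

Fix: Move the right-table condition into the ON clause so unmatched parents are kept

Corrected query:
SELECT p.name, c.amount FROM customers p LEFT JOIN purchases c ON c.customer_id = p.id AND c.amount > 1686.67

Result:
name  | amount 
------+--------
Grace | NULL   
Alice | NULL   
Frank | 1893.22
Bob   | NULL   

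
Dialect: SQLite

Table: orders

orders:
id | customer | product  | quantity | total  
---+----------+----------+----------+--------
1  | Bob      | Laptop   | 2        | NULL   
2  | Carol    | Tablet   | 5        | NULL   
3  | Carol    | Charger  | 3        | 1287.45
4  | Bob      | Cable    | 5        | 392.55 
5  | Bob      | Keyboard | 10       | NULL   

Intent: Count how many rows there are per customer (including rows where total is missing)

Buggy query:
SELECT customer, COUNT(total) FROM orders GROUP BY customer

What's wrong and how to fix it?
Bug: COUNT(column) counts non-NULL values only; rows with NULL total aren't counted

Fix: Replace COUNT(total) with COUNT(*)

Corrected query:
SELECT customer, COUNT(*) FROM orders GROUP BY customer

Result:
customer | COUNT(*)
---------+---------
Bob      | 3       
Carol    | 2       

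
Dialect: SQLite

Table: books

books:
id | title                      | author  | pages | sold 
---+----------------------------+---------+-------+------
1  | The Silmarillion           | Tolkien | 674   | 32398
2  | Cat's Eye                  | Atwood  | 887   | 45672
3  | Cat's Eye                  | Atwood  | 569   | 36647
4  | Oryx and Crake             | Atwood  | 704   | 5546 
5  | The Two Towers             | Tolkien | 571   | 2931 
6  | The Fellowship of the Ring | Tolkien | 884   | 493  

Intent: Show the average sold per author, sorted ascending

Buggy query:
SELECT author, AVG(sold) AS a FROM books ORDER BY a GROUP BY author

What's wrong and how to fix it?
Bug: GROUP BY must precede ORDER BY

Fix: Move ORDER BY to the end, after GROUP BY

Corrected query:
SELECT author, AVG(sold) AS a FROM books GROUP BY author ORDER BY a

Result:
author  | a           
--------+-------------
Tolkien | 11940.666667
Atwood  | 29288.333333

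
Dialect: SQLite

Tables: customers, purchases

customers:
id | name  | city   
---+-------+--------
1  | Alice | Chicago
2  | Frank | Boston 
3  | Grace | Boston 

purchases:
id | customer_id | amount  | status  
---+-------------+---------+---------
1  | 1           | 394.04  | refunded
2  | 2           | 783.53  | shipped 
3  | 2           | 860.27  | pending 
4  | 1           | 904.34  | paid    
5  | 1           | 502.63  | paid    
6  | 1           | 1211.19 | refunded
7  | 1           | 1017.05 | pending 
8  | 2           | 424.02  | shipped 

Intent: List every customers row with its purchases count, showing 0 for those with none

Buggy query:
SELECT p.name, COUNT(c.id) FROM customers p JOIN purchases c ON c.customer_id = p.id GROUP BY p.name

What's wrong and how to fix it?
Bug: INNER JOIN drops customers rows that have no matching purchases rows

Fix: Switch to LEFT JOIN to retain unmatched parent rows

Corrected query:
SELECT p.name, COUNT(c.id) FROM customers p LEFT JOIN purchases c ON c.customer_id = p.id GROUP BY p.name

Result:
name  | COUNT(c.id)
------+------------
Alice | 5          
Frank | 3          
Grace | 0          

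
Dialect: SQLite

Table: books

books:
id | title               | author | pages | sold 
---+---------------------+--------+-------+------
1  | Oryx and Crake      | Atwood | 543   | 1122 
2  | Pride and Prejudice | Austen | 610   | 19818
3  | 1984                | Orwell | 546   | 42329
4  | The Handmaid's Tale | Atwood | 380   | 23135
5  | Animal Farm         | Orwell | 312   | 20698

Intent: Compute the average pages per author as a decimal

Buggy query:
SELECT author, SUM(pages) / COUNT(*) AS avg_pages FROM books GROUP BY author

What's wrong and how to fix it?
Bug: SUM(pages) and COUNT(*) are both integers; the division truncates the fractional part

Fix: Multiply by 1.0 (or CAST to REAL) to force floating-point division

Corrected query:
SELECT author, SUM(pages) * 1.0 / COUNT(*) AS avg_pages FROM books GROUP BY author

Result:
author | avg_pages
-------+----------
Atwood | 461.5    
Austen | 610      
Orwell | 429      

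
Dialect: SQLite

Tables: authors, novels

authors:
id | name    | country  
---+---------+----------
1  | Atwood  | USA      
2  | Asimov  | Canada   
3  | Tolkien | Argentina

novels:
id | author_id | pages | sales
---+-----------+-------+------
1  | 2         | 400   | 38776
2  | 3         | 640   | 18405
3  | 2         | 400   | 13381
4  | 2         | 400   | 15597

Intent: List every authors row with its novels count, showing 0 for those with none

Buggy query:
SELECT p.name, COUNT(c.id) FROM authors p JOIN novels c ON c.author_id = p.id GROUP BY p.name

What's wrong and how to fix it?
Bug: INNER JOIN drops authors rows that have no matching novels rows

Fix: Switch to LEFT JOIN to retain unmatched parent rows

Corrected query:
SELECT p.name, COUNT(c.id) FROM authors p LEFT JOIN novels c ON c.author_id = p.id GROUP BY p.name

Result:
name    | COUNT(c.id)
--------+------------
Asimov  | 3          
Atwood  | 0          
Tolkien | 1          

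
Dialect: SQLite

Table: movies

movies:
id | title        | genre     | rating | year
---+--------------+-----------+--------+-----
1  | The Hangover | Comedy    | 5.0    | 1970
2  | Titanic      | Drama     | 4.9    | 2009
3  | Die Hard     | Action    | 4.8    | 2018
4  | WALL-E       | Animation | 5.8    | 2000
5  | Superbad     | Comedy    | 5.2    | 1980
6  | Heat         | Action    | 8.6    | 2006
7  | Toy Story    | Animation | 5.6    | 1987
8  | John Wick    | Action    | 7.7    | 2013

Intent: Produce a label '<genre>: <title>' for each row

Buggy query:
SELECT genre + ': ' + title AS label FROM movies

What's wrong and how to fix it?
Bug: '+' is numeric addition; on text columns SQLite converts them to 0 instead of concatenating

Fix: Use the || operator for string concatenation

Corrected query:
SELECT genre || ': ' || title AS label FROM movies

Result:
label               
--------------------
Comedy: The Hangover
Drama: Titanic      
Action: Die Hard    
Animation: WALL-E   
Comedy: Superbad    
Action: Heat        
Animation: Toy Story
Action: John Wick   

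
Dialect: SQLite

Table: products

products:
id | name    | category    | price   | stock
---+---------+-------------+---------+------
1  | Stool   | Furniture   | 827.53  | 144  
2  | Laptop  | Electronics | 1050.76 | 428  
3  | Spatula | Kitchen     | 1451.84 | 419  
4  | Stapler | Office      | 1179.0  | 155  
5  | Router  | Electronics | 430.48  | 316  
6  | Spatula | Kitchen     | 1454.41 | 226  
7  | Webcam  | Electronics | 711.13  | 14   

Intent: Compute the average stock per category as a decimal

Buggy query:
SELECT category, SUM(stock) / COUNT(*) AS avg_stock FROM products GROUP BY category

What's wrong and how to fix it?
Bug: Both operands are integers, so '/' performs integer division and truncates

Fix: Multiply by 1.0 (or CAST to REAL) to force floating-point division

Corrected query:
SELECT category, SUM(stock) * 1.0 / COUNT(*) AS avg_stock FROM products GROUP BY category

Result:
category    | avg_stock 
------------+-----------
Electronics | 252.666667
Furniture   | 144       
Kitchen     | 322.5     
Office      | 155       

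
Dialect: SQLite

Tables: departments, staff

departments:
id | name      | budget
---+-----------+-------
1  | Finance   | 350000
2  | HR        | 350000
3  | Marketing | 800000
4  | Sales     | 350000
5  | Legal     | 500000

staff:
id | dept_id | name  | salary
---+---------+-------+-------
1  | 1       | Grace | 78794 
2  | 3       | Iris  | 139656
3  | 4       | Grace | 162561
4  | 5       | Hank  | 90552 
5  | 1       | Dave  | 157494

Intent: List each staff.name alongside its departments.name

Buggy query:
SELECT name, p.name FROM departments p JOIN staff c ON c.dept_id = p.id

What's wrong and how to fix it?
Bug: Both tables have a 'name' column; the unqualified reference is ambiguous

Fix: Qualify the column with its table alias (c.name)

Corrected query:
SELECT c.name, p.name FROM departments p JOIN staff c ON c.dept_id = p.id

Result:
name  | name     
------+----------
Grace | Finance  
Iris  | Marketing
Grace | Sales    
Hank  | Legal    
Dave  | Finance  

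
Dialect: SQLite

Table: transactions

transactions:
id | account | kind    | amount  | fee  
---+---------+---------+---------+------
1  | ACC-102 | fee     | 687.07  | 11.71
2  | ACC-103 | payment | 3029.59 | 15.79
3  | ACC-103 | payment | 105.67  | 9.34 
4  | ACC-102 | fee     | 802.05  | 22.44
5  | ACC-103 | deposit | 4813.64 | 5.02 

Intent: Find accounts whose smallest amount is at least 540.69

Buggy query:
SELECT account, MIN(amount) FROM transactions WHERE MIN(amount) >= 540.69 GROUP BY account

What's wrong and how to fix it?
Bug: Aggregates like MIN are computed per group after WHERE runs

Fix: Replace WHERE with HAVING after the GROUP BY

Corrected query:
SELECT account, MIN(amount) FROM transactions GROUP BY account HAVING MIN(amount) >= 540.69

Result:
account | MIN(amount)
--------+------------
ACC-102 | 687.07     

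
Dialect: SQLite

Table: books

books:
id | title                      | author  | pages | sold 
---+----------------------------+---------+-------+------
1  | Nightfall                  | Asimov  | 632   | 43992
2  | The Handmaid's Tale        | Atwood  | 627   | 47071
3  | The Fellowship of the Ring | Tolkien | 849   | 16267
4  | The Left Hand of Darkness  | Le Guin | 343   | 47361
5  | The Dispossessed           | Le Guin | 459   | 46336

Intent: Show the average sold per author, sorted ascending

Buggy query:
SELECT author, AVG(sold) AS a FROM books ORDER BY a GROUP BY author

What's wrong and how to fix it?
Bug: ORDER BY appears before GROUP BY; SQL clause order requires GROUP BY first

Fix: Reorder: SELECT … FROM … GROUP BY … ORDER BY …

Corrected query:
SELECT author, AVG(sold) AS a FROM books GROUP BY author ORDER BY a

Result:
author  | a      
--------+--------
Tolkien | 16267  
Asimov  | 43992  
Le Guin | 46848.5
Atwood  | 47071  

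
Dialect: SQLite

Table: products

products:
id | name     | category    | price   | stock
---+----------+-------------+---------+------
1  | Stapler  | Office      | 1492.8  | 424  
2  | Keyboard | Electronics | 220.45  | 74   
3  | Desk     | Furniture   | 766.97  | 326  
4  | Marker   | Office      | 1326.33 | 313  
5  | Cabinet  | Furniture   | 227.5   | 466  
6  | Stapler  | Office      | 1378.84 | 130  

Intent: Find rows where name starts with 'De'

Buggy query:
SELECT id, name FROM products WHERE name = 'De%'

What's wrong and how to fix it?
Bug: Wildcards only work with LIKE; '=' treats '%' as a literal character

Fix: Replace '=' with LIKE so 'De%' is treated as a pattern

Corrected query:
SELECT id, name FROM products WHERE name LIKE 'De%'

Result:
id | name
---+-----
3  | Desk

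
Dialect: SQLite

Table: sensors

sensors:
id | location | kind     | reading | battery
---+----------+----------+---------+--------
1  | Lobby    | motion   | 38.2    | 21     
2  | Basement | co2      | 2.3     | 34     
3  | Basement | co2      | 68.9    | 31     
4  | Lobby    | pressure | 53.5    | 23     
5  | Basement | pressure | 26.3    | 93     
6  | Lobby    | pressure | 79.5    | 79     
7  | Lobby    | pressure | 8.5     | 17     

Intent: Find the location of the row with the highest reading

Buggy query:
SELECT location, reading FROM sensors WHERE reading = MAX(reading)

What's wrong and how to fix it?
Bug: WHERE is evaluated per row; an aggregate over the whole table isn't defined there

Fix: Wrap MAX in a scalar subquery so WHERE compares against a single value

Corrected query:
SELECT location, reading FROM sensors WHERE reading = (SELECT MAX(reading) FROM sensors)

Result:
location | reading
---------+--------
Lobby    | 79.5   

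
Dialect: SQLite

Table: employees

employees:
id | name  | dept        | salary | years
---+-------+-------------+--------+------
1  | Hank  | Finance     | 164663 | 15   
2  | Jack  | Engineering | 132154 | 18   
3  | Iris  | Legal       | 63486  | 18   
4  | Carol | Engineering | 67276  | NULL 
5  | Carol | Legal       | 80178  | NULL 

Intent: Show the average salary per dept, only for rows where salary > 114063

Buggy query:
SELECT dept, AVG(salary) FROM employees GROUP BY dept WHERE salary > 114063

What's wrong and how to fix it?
Bug: WHERE cannot follow GROUP BY

Fix: Move the WHERE clause before GROUP BY

Corrected query:
SELECT dept, AVG(salary) FROM employees WHERE salary > 114063 GROUP BY dept

Result:
dept        | AVG(salary)
------------+------------
Engineering | 132154     
Finance     | 164663     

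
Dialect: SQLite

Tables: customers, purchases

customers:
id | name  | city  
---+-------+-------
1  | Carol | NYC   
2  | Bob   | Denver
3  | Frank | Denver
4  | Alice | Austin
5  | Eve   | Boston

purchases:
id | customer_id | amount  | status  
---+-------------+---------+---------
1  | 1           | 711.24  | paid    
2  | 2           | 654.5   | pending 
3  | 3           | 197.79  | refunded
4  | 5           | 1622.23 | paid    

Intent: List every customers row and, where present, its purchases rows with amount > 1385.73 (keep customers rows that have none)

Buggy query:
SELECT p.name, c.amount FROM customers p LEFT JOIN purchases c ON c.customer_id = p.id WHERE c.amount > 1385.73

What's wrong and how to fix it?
Bug: Filtering c.amount in WHERE discards the NULL rows produced by LEFT JOIN, turning it into an inner join

Fix: Put 'c.amount > 1385.73' in the JOIN's ON clause instead of WHERE

Corrected query:
SELECT p.name, c.amount FROM customers p LEFT JOIN purchases c ON c.customer_id = p.id AND c.amount > 1385.73

Result:
name  | amount 
------+--------
Carol | NULL   
Bob   | NULL   
Frank | NULL   
Alice | NULL   
Eve   | 1622.23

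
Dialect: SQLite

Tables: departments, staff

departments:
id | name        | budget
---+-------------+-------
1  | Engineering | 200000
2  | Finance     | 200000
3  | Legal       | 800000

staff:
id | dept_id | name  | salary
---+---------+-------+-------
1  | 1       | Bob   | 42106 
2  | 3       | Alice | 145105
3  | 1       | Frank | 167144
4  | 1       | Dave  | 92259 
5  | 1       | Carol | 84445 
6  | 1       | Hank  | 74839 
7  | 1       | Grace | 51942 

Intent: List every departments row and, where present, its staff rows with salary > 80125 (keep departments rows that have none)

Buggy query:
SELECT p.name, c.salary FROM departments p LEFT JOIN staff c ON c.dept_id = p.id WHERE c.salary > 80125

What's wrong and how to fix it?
Bug: Filtering c.salary in WHERE discards the NULL rows produced by LEFT JOIN, turning it into an inner join

Fix: Put 'c.salary > 80125' in the JOIN's ON clause instead of WHERE

Corrected query:
SELECT p.name, c.salary FROM departments p LEFT JOIN staff c ON c.dept_id = p.id AND c.salary > 80125

Result:
name        | salary
------------+-------
Engineering | 84445 
Engineering | 92259 
Engineering | 167144
Finance     | NULL  
Legal       | 145105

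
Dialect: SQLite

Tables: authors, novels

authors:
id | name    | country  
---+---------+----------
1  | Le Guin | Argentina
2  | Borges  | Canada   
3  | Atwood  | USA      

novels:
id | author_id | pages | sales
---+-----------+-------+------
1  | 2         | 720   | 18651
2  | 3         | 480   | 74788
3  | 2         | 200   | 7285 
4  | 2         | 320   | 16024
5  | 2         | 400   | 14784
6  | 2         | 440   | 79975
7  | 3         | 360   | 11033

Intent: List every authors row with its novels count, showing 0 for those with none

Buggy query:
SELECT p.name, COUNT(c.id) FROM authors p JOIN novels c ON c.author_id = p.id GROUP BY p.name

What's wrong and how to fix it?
Bug: An inner join excludes parents with zero children

Fix: Use LEFT JOIN so parents without children still appear (COUNT(c.id) gives 0)

Corrected query:
SELECT p.name, COUNT(c.id) FROM authors p LEFT JOIN novels c ON c.author_id = p.id GROUP BY p.name

Result:
name    | COUNT(c.id)
--------+------------
Atwood  | 2          
Borges  | 5          
Le Guin | 0          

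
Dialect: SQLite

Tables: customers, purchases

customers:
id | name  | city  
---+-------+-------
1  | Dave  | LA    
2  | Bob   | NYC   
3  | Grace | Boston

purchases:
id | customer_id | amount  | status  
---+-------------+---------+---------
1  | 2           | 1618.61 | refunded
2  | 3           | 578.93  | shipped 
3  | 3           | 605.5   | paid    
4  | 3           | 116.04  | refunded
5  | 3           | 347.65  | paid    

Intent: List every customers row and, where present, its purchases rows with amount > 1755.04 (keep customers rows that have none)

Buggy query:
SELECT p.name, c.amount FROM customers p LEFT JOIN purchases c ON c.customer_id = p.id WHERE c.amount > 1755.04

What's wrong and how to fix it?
Bug: Filtering c.amount in WHERE discards the NULL rows produced by LEFT JOIN, turning it into an inner join

Fix: Put 'c.amount > 1755.04' in the JOIN's ON clause instead of WHERE

Corrected query:
SELECT p.name, c.amount FROM customers p LEFT JOIN purchases c ON c.customer_id = p.id AND c.amount > 1755.04

Result:
name  | amount
------+-------
Dave  | NULL  
Bob   | NULL  
Grace | NULL  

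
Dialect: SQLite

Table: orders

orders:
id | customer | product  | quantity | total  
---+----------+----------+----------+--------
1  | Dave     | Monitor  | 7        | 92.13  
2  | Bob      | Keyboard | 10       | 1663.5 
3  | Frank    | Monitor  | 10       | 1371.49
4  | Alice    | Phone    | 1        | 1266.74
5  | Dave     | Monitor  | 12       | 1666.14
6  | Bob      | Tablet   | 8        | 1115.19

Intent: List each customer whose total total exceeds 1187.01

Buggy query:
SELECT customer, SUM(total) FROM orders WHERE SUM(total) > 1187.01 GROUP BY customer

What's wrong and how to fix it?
Bug: Aggregate functions cannot appear in a WHERE clause

Fix: Move the aggregate condition to a HAVING clause

Corrected query:
SELECT customer, SUM(total) FROM orders GROUP BY customer HAVING SUM(total) > 1187.01

Result:
customer | SUM(total)
---------+-----------
Alice    | 1266.74   
Bob      | 2778.69   
Dave     | 1758.27   
Frank    | 1371.49   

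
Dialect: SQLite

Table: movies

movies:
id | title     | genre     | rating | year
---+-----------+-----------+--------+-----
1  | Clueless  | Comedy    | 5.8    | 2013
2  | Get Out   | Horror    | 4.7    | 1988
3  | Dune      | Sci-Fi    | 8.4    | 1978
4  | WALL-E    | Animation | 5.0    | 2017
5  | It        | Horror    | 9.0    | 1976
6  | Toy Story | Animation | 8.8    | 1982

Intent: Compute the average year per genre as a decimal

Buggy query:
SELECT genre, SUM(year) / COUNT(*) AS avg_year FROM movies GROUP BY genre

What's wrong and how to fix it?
Bug: Both operands are integers, so '/' performs integer division and truncates

Fix: Multiply by 1.0 (or CAST to REAL) to force floating-point division

Corrected query:
SELECT genre, SUM(year) * 1.0 / COUNT(*) AS avg_year FROM movies GROUP BY genre

Result:
genre     | avg_year
----------+---------
Animation | 1999.5  
Comedy    | 2013    
Horror    | 1982    
Sci-Fi    | 1978    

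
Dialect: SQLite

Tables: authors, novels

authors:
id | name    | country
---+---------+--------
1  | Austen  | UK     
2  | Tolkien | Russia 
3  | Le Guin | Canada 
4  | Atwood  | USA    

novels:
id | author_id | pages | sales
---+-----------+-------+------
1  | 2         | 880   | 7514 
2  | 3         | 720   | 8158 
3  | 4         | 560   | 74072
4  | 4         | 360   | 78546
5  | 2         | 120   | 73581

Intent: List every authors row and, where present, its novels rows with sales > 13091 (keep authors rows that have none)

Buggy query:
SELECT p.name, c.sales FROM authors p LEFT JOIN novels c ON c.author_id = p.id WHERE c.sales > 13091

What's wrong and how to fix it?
Bug: Filtering c.sales in WHERE discards the NULL rows produced by LEFT JOIN, turning it into an inner join

Fix: Put 'c.sales > 13091' in the JOIN's ON clause instead of WHERE

Corrected query:
SELECT p.name, c.sales FROM authors p LEFT JOIN novels c ON c.author_id = p.id AND c.sales > 13091

Result:
name    | sales
--------+------
Austen  | NULL 
Tolkien | 73581
Le Guin | NULL 
Atwood  | 74072
Atwood  | 78546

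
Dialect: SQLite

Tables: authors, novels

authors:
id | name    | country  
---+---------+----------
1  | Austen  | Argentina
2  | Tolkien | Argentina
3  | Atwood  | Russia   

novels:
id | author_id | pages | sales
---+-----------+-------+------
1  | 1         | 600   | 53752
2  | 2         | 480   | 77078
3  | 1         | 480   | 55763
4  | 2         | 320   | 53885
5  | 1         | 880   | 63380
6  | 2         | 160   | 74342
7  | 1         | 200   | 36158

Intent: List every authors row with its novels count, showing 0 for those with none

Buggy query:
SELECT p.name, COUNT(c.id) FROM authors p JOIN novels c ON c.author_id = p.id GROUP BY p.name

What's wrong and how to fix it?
Bug: An inner join excludes parents with zero children

Fix: Switch to LEFT JOIN to retain unmatched parent rows

Corrected query:
SELECT p.name, COUNT(c.id) FROM authors p LEFT JOIN novels c ON c.author_id = p.id GROUP BY p.name

Result:
name    | COUNT(c.id)
--------+------------
Atwood  | 0          
Austen  | 4          
Tolkien | 3          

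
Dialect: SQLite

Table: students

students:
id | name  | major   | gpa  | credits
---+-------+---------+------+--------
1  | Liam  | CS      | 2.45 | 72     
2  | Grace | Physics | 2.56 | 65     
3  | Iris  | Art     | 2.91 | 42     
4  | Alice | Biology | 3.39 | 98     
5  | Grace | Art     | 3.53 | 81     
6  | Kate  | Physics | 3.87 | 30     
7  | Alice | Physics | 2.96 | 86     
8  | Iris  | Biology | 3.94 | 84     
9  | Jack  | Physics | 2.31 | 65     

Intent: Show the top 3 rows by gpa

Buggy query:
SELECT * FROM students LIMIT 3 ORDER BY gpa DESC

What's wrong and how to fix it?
Bug: LIMIT must come after ORDER BY

Fix: Swap the clauses: ORDER BY first, then LIMIT

Corrected query:
SELECT * FROM students ORDER BY gpa DESC LIMIT 3

Result:
id | name  | major   | gpa  | credits
---+-------+---------+------+--------
8  | Iris  | Biology | 3.94 | 84     
6  | Kate  | Physics | 3.87 | 30     
5  | Grace | Art     | 3.53 | 81     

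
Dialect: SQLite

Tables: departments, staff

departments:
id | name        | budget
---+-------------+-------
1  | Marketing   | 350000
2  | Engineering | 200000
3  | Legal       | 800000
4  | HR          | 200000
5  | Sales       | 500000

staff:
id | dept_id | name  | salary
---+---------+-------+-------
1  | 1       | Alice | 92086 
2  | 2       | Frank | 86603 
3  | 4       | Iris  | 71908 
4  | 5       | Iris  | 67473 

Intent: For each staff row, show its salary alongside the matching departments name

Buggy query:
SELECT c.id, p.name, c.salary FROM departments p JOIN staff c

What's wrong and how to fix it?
Bug: Missing join condition: each staff row is matched to all departments rows instead of just its own

Fix: Specify the join condition linking the foreign key to the parent id

Corrected query:
SELECT c.id, p.name, c.salary FROM departments p JOIN staff c ON c.dept_id = p.id

Result:
id | name        | salary
---+-------------+-------
1  | Marketing   | 92086 
2  | Engineering | 86603 
3  | HR          | 71908 
4  | Sales       | 67473 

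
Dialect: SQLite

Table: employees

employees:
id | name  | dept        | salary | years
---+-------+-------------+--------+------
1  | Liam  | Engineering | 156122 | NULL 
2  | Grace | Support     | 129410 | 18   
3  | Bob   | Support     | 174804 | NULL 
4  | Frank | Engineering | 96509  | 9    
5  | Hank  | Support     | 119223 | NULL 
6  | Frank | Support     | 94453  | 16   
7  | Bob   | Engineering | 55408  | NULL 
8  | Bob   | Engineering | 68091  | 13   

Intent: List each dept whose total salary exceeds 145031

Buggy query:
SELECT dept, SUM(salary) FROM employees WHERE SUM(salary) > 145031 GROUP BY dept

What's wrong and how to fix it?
Bug: WHERE runs before GROUP BY, so aggregates aren't available there

Fix: Move the aggregate condition to a HAVING clause

Corrected query:
SELECT dept, SUM(salary) FROM employees GROUP BY dept HAVING SUM(salary) > 145031

Result:
dept        | SUM(salary)
------------+------------
Engineering | 376130     
Support     | 517890     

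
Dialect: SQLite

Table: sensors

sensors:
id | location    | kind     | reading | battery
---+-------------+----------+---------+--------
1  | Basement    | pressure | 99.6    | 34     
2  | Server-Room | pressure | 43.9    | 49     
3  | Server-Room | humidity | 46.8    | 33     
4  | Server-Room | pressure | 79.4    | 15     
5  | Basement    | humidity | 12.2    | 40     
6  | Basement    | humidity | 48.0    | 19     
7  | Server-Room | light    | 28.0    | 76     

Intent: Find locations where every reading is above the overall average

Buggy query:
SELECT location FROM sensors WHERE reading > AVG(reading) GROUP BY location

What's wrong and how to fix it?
Bug: AVG() is an aggregate; it can't sit directly in WHERE

Fix: Use a subquery for AVG and a HAVING MIN(...) filter so the condition holds for every row in the group

Corrected query:
SELECT location FROM sensors GROUP BY location HAVING MIN(reading) > (SELECT AVG(reading) FROM sensors)

Result:
(no rows)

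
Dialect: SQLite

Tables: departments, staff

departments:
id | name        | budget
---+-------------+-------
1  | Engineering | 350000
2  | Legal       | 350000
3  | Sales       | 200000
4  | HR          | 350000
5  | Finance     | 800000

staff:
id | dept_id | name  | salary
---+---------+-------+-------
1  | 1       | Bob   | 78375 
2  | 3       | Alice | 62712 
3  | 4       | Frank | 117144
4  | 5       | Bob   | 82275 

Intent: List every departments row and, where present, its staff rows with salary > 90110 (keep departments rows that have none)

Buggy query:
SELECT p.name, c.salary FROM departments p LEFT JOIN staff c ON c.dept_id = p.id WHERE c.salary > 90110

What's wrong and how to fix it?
Bug: Filtering c.salary in WHERE discards the NULL rows produced by LEFT JOIN, turning it into an inner join

Fix: Put 'c.salary > 90110' in the JOIN's ON clause instead of WHERE

Corrected query:
SELECT p.name, c.salary FROM departments p LEFT JOIN staff c ON c.dept_id = p.id AND c.salary > 90110

Result:
name        | salary
------------+-------
Engineering | NULL  
Legal       | NULL  
Sales       | NULL  
HR          | 117144
Finance     | NULL  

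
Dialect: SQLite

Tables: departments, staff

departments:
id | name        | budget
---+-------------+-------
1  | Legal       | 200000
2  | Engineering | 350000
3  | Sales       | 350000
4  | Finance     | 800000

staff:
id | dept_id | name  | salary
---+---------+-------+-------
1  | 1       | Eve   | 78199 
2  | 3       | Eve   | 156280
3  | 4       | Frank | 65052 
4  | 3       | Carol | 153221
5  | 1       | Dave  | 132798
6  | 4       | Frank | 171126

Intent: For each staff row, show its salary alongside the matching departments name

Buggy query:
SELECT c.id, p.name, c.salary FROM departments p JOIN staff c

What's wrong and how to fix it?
Bug: JOIN with no ON clause produces a cartesian product; every staff row pairs with every departments row

Fix: Add ON c.dept_id = p.id to the JOIN

Corrected query:
SELECT c.id, p.name, c.salary FROM departments p JOIN staff c ON c.dept_id = p.id

Result:
id | name    | salary
---+---------+-------
1  | Legal   | 78199 
2  | Sales   | 156280
3  | Finance | 65052 
4  | Sales   | 153221
5  | Legal   | 132798
6  | Finance | 171126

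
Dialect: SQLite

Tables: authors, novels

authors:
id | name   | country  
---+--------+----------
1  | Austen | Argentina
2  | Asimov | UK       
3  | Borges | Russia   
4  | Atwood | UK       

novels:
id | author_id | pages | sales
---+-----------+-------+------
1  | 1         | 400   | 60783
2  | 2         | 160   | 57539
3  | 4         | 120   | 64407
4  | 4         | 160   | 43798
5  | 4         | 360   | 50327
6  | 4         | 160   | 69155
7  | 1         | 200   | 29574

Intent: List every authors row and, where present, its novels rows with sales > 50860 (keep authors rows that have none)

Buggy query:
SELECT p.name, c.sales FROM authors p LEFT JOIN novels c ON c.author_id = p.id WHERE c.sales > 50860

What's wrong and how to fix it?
Bug: Filtering c.sales in WHERE discards the NULL rows produced by LEFT JOIN, turning it into an inner join

Fix: Put 'c.sales > 50860' in the JOIN's ON clause instead of WHERE

Corrected query:
SELECT p.name, c.sales FROM authors p LEFT JOIN novels c ON c.author_id = p.id AND c.sales > 50860

Result:
name   | sales
-------+------
Austen | 60783
Asimov | 57539
Borges | NULL 
Atwood | 64407
Atwood | 69155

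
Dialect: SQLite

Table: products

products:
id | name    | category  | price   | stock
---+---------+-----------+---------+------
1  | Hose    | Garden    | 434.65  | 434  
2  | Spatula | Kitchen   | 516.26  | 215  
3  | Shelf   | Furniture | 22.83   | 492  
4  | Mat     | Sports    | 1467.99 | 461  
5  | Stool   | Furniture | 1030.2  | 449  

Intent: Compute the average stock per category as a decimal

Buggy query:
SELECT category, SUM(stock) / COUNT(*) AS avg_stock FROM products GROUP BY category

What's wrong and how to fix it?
Bug: Both operands are integers, so '/' performs integer division and truncates

Fix: Multiply by 1.0 (or CAST to REAL) to force floating-point division

Corrected query:
SELECT category, SUM(stock) * 1.0 / COUNT(*) AS avg_stock FROM products GROUP BY category

Result:
category  | avg_stock
----------+----------
Furniture | 470.5    
Garden    | 434      
Kitchen   | 215      
Sports    | 461      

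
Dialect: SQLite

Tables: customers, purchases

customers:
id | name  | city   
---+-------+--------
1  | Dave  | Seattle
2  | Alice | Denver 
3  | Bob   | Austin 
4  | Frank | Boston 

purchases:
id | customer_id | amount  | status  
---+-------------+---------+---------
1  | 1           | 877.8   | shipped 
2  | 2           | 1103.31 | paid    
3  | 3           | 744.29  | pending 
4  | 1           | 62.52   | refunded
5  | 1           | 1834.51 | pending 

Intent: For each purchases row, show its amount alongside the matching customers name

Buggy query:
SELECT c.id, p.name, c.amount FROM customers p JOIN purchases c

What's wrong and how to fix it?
Bug: Missing join condition: each purchases row is matched to all customers rows instead of just its own

Fix: Specify the join condition linking the foreign key to the parent id

Corrected query:
SELECT c.id, p.name, c.amount FROM customers p JOIN purchases c ON c.customer_id = p.id

Result:
id | name  | amount 
---+-------+--------
1  | Dave  | 877.8  
2  | Alice | 1103.31
3  | Bob   | 744.29 
4  | Dave  | 62.52  
5  | Dave  | 1834.51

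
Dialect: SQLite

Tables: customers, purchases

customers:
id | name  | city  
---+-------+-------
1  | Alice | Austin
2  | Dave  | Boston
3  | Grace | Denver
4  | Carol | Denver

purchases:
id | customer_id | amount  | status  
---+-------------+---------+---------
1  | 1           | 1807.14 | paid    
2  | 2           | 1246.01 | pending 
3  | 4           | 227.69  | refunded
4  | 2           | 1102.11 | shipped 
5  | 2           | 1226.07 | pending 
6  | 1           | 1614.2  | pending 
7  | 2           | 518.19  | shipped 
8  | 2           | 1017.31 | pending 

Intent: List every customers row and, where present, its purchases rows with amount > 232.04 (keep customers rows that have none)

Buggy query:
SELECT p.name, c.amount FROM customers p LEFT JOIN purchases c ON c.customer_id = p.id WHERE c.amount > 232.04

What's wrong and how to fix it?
Bug: A WHERE condition on the right-hand table after LEFT JOIN drops unmatched parents

Fix: Put 'c.amount > 232.04' in the JOIN's ON clause instead of WHERE

Corrected query:
SELECT p.name, c.amount FROM customers p LEFT JOIN purchases c ON c.customer_id = p.id AND c.amount > 232.04

Result:
name  | amount 
------+--------
Alice | 1614.2 
Alice | 1807.14
Dave  | 518.19 
Dave  | 1017.31
Dave  | 1102.11
Dave  | 1226.07
Dave  | 1246.01
Grace | NULL   
Carol | NULL   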